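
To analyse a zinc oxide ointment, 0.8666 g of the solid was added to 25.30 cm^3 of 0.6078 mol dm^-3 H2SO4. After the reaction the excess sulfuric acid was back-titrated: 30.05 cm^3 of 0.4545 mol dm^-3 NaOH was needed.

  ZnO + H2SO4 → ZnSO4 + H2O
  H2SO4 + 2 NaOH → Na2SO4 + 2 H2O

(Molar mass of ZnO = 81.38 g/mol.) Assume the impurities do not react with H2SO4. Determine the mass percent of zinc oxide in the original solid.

n(H2SO4) added = 0.02530 × 0.6078 = 0.01538 mol
n(NaOH) used in back-titration = 0.03005 × 0.4545 = 0.01366 mol
From the 1:2 ratio, n(H2SO4) left over = 1/2 × 0.01366 = 6.829 × 10^-3 mol
n(H2SO4) consumed by analyte = 0.01538 − 6.829 × 10^-3 = 8.548 × 10^-3 mol
n(ZnO) = 8.548 × 10^-3 mol (1:1 ratio)
mass of ZnO = 8.548 × 10^-3 × 81.38 = 0.6957 g
% ZnO = 0.6957 / 0.8666 × 100 = 80.28 %

80.28 %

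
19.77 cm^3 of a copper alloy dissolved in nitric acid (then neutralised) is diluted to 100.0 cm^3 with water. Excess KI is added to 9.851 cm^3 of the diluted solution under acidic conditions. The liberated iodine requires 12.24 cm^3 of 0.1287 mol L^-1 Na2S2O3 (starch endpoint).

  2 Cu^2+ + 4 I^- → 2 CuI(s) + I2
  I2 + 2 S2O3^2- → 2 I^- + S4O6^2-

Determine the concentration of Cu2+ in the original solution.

0.8089 mol/L

n(S2O3^2-) = 0.01224 × 0.1287 = 1.575 × 10^-3 mol
n(I2) = n(S2O3^2-)/2 = 7.876 × 10^-4 mol
From the 2:1 ratio, n(Cu2+) in the aliquot = 2/1 × 7.876 × 10^-4 = 1.575 × 10^-3 mol
[Cu2+]_dilute = 1.575 × 10^-3 / 0.009851 = 0.1599 mol/L
[Cu2+]_original = 0.1599 × 100.0/19.77 = 0.8089 mol/L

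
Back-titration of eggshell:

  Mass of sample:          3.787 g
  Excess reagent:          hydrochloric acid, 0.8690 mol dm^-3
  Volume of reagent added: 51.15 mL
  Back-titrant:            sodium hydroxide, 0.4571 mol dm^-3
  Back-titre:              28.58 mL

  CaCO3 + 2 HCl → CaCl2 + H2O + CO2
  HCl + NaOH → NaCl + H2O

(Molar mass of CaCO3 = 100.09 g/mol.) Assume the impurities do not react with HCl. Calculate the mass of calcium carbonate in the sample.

1.571 g

n(HCl) added = 0.05115 × 0.8690 = 0.04445 mol
n(NaOH) used in back-titration = 0.02858 × 0.4571 = 0.01306 mol
n(HCl) left over = 0.01306 mol (1:1 ratio)
n(HCl) consumed by analyte = 0.04445 − 0.01306 = 0.03139 mol
From the 1:2 ratio, n(CaCO3) = 1/2 × 0.03139 = 0.01569 mol
mass of CaCO3 = 0.01569 × 100.09 = 1.571 g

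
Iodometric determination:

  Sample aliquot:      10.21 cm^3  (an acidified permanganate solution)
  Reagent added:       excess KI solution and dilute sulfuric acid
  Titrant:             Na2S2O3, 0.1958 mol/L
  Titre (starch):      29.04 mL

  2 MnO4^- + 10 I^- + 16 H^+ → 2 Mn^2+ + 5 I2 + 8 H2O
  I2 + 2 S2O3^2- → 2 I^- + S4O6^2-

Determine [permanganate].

n(S2O3^2-) = 0.02904 × 0.1958 = 5.686 × 10^-3 mol
n(I2) = n(S2O3^2-)/2 = 2.843 × 10^-3 mol
From the 2:5 ratio, n(MnO4^-) in the aliquot = 2/5 × 2.843 × 10^-3 = 1.137 × 10^-3 mol
[MnO4^-] = 1.137 × 10^-3 / 0.01021 = 0.1114 mol/L

0.1114 mol/L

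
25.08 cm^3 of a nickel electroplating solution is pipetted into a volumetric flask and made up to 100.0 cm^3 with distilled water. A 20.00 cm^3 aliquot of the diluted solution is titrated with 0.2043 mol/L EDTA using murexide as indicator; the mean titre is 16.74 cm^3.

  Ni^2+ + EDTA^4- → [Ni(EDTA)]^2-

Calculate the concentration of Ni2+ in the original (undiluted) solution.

n(EDTA) = 0.01674 × 0.2043 = 3.420 × 10^-3 mol
n(Ni2+) in the aliquot = 3.420 × 10^-3 mol (1:1 ratio)
[Ni2+]_dilute = 3.420 × 10^-3 / 0.02000 = 0.1710 mol/L
Dilution factor = 100.0 / 25.08 = 3.987
[Ni2+]_stock = 0.1710 × 3.987 = 0.6818 mol/L

0.6818 mol/L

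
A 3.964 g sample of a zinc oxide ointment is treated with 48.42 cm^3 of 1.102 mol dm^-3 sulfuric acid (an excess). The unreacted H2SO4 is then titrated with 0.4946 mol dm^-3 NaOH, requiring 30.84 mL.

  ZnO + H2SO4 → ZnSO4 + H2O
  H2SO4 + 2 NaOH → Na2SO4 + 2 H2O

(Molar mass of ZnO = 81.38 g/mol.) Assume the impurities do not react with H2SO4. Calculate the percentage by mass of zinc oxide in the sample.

n(H2SO4) added = 0.04842 × 1.102 = 0.05336 mol
n(NaOH) used in back-titration = 0.03084 × 0.4946 = 0.01525 mol
From the 1:2 ratio, n(H2SO4) left over = 1/2 × 0.01525 = 7.627 × 10^-3 mol
n(H2SO4) consumed by analyte = 0.05336 − 7.627 × 10^-3 = 0.04573 mol
n(ZnO) = 0.04573 mol (1:1 ratio)
mass of ZnO = 0.04573 × 81.38 = 3.722 g
% ZnO = 3.722 / 3.964 × 100 = 93.89 %

93.89 %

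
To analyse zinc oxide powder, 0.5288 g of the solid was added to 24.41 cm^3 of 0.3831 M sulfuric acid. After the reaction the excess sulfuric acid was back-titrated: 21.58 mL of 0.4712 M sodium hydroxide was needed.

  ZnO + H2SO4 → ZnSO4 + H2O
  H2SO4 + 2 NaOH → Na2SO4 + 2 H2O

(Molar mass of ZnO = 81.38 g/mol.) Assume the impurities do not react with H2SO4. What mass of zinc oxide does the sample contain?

n(H2SO4) added = 0.02441 × 0.3831 = 9.351 × 10^-3 mol
n(NaOH) used in back-titration = 0.02158 × 0.4712 = 0.01017 mol
From the 1:2 ratio, n(H2SO4) left over = 1/2 × 0.01017 = 5.084 × 10^-3 mol
n(H2SO4) consumed by analyte = 9.351 × 10^-3 − 5.084 × 10^-3 = 4.267 × 10^-3 mol
n(ZnO) = 4.267 × 10^-3 mol (1:1 ratio)
mass of ZnO = 4.267 × 10^-3 × 81.38 = 0.3473 g

0.3473 g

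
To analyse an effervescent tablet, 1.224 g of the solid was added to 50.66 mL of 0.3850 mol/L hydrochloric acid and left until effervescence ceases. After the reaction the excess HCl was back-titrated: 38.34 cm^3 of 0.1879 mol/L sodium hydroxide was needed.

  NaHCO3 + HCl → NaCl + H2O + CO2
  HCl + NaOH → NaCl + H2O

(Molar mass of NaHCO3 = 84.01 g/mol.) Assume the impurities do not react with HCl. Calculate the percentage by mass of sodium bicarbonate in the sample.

n(HCl) added = 0.05066 × 0.3850 = 0.01950 mol
n(NaOH) used in back-titration = 0.03834 × 0.1879 = 7.204 × 10^-3 mol
n(HCl) left over = 7.204 × 10^-3 mol (1:1 ratio)
n(HCl) consumed by analyte = 0.01950 − 7.204 × 10^-3 = 0.01230 mol
n(NaHCO3) = 0.01230 mol (1:1 ratio)
mass of NaHCO3 = 0.01230 × 84.01 = 1.033 g
% NaHCO3 = 1.033 / 1.224 × 100 = 84.42 %

84.42 %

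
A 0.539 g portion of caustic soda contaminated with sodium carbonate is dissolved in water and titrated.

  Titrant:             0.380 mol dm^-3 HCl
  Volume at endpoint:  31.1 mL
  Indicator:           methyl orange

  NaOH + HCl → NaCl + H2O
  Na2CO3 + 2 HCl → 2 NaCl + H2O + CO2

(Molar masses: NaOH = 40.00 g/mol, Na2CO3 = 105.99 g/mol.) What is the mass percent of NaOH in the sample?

49.9 %

n(HCl) = 0.0311 × 0.380 = 0.0118 mol
Let x = n(NaOH), y = n(Na2CO3).
Titrant: 1x + 2y = 0.0118;  mass: 40.00x + 105.99y = 0.539
Solving, x = 6.72 × 10^-3 mol, y = 2.55 × 10^-3 mol
mass of NaOH = 6.72 × 10^-3 × 40.00 = 0.269 g
% NaOH = 0.269 / 0.539 × 100 = 49.9 %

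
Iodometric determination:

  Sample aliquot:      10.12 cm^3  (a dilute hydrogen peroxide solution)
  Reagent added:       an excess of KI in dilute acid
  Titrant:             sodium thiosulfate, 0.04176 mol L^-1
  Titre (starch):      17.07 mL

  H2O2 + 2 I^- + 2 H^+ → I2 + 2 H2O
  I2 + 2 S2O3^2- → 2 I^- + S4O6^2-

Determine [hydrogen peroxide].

n(S2O3^2-) = 0.01707 × 0.04176 = 7.128 × 10^-4 mol
n(I2) = n(S2O3^2-)/2 = 3.564 × 10^-4 mol
n(H2O2) in the aliquot = 3.564 × 10^-4 mol (1:1 ratio)
[H2O2] = 3.564 × 10^-4 / 0.01012 = 0.03522 mol/L

0.03522 mol/L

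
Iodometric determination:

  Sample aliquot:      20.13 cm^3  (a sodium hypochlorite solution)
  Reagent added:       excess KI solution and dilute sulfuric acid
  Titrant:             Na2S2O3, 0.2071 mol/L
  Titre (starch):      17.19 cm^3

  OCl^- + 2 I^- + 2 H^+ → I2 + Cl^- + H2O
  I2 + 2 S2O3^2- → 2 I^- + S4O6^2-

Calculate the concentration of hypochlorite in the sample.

n(S2O3^2-) = 0.01719 × 0.2071 = 3.560 × 10^-3 mol
n(I2) = n(S2O3^2-)/2 = 1.780 × 10^-3 mol
n(OCl^-) in the aliquot = 1.780 × 10^-3 mol (1:1 ratio)
[OCl^-] = 1.780 × 10^-3 / 0.02013 = 0.08843 mol/L

0.08843 mol/L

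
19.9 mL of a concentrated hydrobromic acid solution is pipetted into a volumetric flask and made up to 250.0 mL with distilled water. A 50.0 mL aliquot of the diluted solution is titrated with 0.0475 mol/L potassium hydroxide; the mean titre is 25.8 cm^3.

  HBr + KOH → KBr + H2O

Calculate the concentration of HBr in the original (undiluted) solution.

n(KOH) = 0.0258 × 0.0475 = 1.23 × 10^-3 mol
n(HBr) in the aliquot = 1.23 × 10^-3 mol (1:1 ratio)
[HBr]_dilute = 1.23 × 10^-3 / 0.0500 = 0.0245 mol/L
Dilution factor = 250.0 / 19.9 = 12.56
[HBr]_stock = 0.0245 × 12.56 = 0.308 mol/L

0.308 mol/L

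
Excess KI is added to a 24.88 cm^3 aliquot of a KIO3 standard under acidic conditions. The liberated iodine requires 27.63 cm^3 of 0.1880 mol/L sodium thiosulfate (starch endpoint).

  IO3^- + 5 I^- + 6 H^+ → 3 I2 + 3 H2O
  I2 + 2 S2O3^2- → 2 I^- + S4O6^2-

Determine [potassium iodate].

0.03480 mol/L

n(S2O3^2-) = 0.02763 × 0.1880 = 5.194 × 10^-3 mol
n(I2) = n(S2O3^2-)/2 = 2.597 × 10^-3 mol
From the 1:3 ratio, n(IO3^-) in the aliquot = 1/3 × 2.597 × 10^-3 = 8.657 × 10^-4 mol
[IO3^-] = 8.657 × 10^-4 / 0.02488 = 0.03480 mol/L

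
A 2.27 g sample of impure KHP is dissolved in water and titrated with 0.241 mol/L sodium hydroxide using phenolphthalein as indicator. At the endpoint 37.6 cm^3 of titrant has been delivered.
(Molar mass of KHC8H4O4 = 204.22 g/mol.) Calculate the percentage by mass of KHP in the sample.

KHC8H4O4 + NaOH → KNaC8H4O4 + H2O
n(NaOH) = 0.0376 L × 0.241 mol/L = 9.06 × 10^-3 mol
n(KHC8H4O4) = 9.06 × 10^-3 mol (1:1 ratio)
mass of KHC8H4O4 = 9.06 × 10^-3 × 204.22 g/mol = 1.85 g
% KHC8H4O4 = 1.85 / 2.27 × 100 = 81.5 %

81.5 %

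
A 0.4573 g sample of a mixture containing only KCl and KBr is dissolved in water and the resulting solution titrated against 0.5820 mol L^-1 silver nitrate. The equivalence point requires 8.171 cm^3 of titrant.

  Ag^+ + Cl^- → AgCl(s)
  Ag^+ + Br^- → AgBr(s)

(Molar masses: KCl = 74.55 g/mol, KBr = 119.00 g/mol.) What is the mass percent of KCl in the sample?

39.83 %

n(AgNO3) = 0.008171 × 0.5820 = 4.756 × 10^-3 mol
Let x = n(KCl), y = n(KBr).
Titrant: 1x + 1y = 4.756 × 10^-3;  mass: 74.55x + 119.00y = 0.4573
Solving, x = 2.443 × 10^-3 mol, y = 2.312 × 10^-3 mol
mass of KCl = 2.443 × 10^-3 × 74.55 = 0.1822 g
% KCl = 0.1822 / 0.4573 × 100 = 39.83 %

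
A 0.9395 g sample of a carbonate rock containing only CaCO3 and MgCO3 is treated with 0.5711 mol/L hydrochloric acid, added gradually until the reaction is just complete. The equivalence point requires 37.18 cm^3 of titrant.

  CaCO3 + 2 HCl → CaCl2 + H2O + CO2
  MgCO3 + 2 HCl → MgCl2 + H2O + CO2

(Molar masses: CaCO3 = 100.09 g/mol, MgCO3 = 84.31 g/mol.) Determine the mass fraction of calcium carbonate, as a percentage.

n(HCl) = 0.03718 × 0.5711 = 0.02123 mol
Let x = n(CaCO3), y = n(MgCO3).
Titrant: 2x + 2y = 0.02123;  mass: 100.09x + 84.31y = 0.9395
Solving, x = 2.814 × 10^-3 mol, y = 7.803 × 10^-3 mol
mass of CaCO3 = 2.814 × 10^-3 × 100.09 = 0.2816 g
% CaCO3 = 0.2816 / 0.9395 × 100 = 29.98 %

29.98 %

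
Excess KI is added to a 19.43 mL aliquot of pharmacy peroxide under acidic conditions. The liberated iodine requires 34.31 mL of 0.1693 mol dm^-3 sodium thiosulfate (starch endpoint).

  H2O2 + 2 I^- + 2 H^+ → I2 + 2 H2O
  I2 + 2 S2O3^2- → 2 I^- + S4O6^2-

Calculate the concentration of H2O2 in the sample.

0.1495 mol/L

n(S2O3^2-) = 0.03431 × 0.1693 = 5.809 × 10^-3 mol
n(I2) = n(S2O3^2-)/2 = 2.904 × 10^-3 mol
n(H2O2) in the aliquot = 2.904 × 10^-3 mol (1:1 ratio)
[H2O2] = 2.904 × 10^-3 / 0.01943 = 0.1495 mol/L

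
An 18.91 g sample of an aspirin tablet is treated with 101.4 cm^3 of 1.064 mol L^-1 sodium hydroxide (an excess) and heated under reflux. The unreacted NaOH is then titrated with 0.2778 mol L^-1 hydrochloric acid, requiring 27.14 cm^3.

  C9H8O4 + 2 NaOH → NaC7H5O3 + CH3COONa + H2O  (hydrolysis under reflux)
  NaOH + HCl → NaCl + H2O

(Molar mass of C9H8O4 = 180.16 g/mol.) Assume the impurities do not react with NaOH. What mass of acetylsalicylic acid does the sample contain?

n(NaOH) added = 0.1014 × 1.064 = 0.1079 mol
n(HCl) used in back-titration = 0.02714 × 0.2778 = 7.539 × 10^-3 mol
n(NaOH) left over = 7.539 × 10^-3 mol (1:1 ratio)
n(NaOH) consumed by analyte = 0.1079 − 7.539 × 10^-3 = 0.1004 mol
From the 1:2 ratio, n(C9H8O4) = 1/2 × 0.1004 = 0.05018 mol
mass of C9H8O4 = 0.05018 × 180.16 = 9.040 g

9.040 g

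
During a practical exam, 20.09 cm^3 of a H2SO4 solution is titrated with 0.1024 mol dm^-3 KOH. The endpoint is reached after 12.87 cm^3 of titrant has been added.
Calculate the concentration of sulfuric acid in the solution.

0.03280 mol/L

H2SO4 + 2 KOH → K2SO4 + 2 H2O
n(KOH) = 0.01287 L × 0.1024 mol/L = 1.318 × 10^-3 mol
From the 1:2 mole ratio, n(H2SO4) = 1/2 × 1.318 × 10^-3 = 6.589 × 10^-4 mol
[H2SO4] = 6.589 × 10^-4 mol / 0.02009 L = 0.03280 mol/L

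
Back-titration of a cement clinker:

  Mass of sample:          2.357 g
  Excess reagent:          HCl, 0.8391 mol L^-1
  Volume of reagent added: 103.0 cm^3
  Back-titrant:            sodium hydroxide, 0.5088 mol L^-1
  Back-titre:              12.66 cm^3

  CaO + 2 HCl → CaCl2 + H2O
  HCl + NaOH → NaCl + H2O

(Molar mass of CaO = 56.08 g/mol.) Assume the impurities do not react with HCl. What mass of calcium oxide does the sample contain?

2.243 g

n(HCl) added = 0.1030 × 0.8391 = 0.08643 mol
n(NaOH) used in back-titration = 0.01266 × 0.5088 = 6.441 × 10^-3 mol
n(HCl) left over = 6.441 × 10^-3 mol (1:1 ratio)
n(HCl) consumed by analyte = 0.08643 − 6.441 × 10^-3 = 0.07999 mol
From the 1:2 ratio, n(CaO) = 1/2 × 0.07999 = 0.03999 mol
mass of CaO = 0.03999 × 56.08 = 2.243 g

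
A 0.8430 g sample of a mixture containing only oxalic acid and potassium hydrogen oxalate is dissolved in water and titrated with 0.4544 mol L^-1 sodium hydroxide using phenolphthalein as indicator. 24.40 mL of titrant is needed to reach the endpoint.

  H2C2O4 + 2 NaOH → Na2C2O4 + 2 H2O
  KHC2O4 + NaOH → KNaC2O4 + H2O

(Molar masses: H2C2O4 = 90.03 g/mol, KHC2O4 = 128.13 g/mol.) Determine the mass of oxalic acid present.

0.3128 g

n(NaOH) = 0.02440 × 0.4544 = 0.01109 mol
Let x = n(H2C2O4), y = n(KHC2O4).
Titrant: 2x + 1y = 0.01109;  mass: 90.03x + 128.13y = 0.8430
Solving, x = 3.475 × 10^-3 mol, y = 4.138 × 10^-3 mol
mass of H2C2O4 = 3.475 × 10^-3 × 90.03 = 0.3128 g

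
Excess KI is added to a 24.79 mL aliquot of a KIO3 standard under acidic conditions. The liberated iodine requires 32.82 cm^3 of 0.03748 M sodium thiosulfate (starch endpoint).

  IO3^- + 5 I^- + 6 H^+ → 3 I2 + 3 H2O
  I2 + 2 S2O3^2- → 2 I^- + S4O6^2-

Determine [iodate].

n(S2O3^2-) = 0.03282 × 0.03748 = 1.230 × 10^-3 mol
n(I2) = n(S2O3^2-)/2 = 6.150 × 10^-4 mol
From the 1:3 ratio, n(IO3^-) in the aliquot = 1/3 × 6.150 × 10^-4 = 2.050 × 10^-4 mol
[IO3^-] = 2.050 × 10^-4 / 0.02479 = 0.008270 mol/L

0.008270 M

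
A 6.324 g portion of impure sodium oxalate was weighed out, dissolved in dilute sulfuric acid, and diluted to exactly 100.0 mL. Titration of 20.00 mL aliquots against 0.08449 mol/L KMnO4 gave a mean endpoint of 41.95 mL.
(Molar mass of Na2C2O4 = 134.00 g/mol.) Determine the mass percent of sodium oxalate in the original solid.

93.88 %

2 MnO4^- + 5 C2O4^2- + 16 H^+ → 2 Mn^2+ + 10 CO2 + 8 H2O
n(KMnO4) per titration = 0.04195 × 0.08449 = 3.544 × 10^-3 mol
From the 5:2 ratio, n(Na2C2O4) in each aliquot = 5/2 × 3.544 × 10^-3 = 8.861 × 10^-3 mol
n(Na2C2O4) in the whole flask = 8.861 × 10^-3 × 100.0/20.00 = 0.04430 mol
mass of Na2C2O4 = 0.04430 × 134.00 = 5.937 g
% Na2C2O4 = 5.937 / 6.324 × 100 = 93.88 %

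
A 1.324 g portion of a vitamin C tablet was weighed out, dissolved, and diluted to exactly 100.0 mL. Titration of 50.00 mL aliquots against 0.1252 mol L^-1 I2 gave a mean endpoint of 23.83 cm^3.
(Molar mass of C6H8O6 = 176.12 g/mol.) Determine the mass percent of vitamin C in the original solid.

79.37 %

C6H8O6 + I2 → C6H6O6 + 2 HI
n(I2) per titration = 0.02383 × 0.1252 = 2.984 × 10^-3 mol
n(C6H8O6) in each aliquot = 2.984 × 10^-3 mol (1:1 ratio)
n(C6H8O6) in the whole flask = 2.984 × 10^-3 × 100.0/50.00 = 5.967 × 10^-3 mol
mass of C6H8O6 = 5.967 × 10^-3 × 176.12 = 1.051 g
% C6H8O6 = 1.051 / 1.324 × 100 = 79.37 %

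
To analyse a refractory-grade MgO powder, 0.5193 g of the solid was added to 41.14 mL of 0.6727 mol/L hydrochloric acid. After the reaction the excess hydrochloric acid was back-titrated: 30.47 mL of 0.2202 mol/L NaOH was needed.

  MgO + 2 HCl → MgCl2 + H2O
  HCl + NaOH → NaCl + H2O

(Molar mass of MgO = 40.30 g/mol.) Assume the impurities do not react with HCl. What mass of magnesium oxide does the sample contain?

0.4225 g

n(HCl) added = 0.04114 × 0.6727 = 0.02767 mol
n(NaOH) used in back-titration = 0.03047 × 0.2202 = 6.709 × 10^-3 mol
n(HCl) left over = 6.709 × 10^-3 mol (1:1 ratio)
n(HCl) consumed by analyte = 0.02767 − 6.709 × 10^-3 = 0.02097 mol
From the 1:2 ratio, n(MgO) = 1/2 × 0.02097 = 0.01048 mol
mass of MgO = 0.01048 × 40.30 = 0.4225 g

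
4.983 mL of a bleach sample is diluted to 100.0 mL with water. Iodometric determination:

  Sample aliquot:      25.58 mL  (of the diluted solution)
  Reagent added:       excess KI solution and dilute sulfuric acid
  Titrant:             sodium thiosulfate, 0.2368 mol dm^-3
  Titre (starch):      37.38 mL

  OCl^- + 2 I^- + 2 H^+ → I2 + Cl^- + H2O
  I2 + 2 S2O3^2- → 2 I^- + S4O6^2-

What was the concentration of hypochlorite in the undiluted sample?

3.472 mol/L

n(S2O3^2-) = 0.03738 × 0.2368 = 8.852 × 10^-3 mol
n(I2) = n(S2O3^2-)/2 = 4.426 × 10^-3 mol
n(OCl^-) in the aliquot = 4.426 × 10^-3 mol (1:1 ratio)
[OCl^-]_dilute = 4.426 × 10^-3 / 0.02558 = 0.1730 mol/L
[OCl^-]_original = 0.1730 × 100.0/4.983 = 3.472 mol/L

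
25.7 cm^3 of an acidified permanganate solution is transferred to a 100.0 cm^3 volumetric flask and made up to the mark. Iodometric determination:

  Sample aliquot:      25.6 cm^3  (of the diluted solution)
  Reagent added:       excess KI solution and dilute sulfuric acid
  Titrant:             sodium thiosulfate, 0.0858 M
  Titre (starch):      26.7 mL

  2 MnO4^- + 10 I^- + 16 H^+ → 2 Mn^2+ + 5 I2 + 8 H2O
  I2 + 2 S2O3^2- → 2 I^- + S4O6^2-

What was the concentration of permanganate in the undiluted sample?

n(S2O3^2-) = 0.0267 × 0.0858 = 2.29 × 10^-3 mol
n(I2) = n(S2O3^2-)/2 = 1.15 × 10^-3 mol
From the 2:5 ratio, n(MnO4^-) in the aliquot = 2/5 × 1.15 × 10^-3 = 4.58 × 10^-4 mol
[MnO4^-]_dilute = 4.58 × 10^-4 / 0.0256 = 0.0179 mol/L
[MnO4^-]_original = 0.0179 × 100.0/25.7 = 0.0696 mol/L

0.0696 M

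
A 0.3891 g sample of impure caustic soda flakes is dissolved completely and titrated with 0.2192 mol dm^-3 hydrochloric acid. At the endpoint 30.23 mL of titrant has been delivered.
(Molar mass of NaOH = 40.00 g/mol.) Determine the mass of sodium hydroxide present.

0.2651 g

NaOH + HCl → NaCl + H2O
n(HCl) = 0.03023 L × 0.2192 mol/L = 6.626 × 10^-3 mol
n(NaOH) = 6.626 × 10^-3 mol (1:1 ratio)
mass of NaOH = 6.626 × 10^-3 × 40.00 g/mol = 0.2651 g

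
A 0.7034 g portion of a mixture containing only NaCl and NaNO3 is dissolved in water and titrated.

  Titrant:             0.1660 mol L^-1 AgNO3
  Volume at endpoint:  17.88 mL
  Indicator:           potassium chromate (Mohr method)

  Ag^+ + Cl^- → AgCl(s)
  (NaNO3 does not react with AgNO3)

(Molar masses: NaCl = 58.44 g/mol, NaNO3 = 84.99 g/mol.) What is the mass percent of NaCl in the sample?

24.66 %

n(AgNO3) = 0.01788 × 0.1660 = 2.968 × 10^-3 mol
Let x = n(NaCl), y = n(NaNO3).
Titrant: 1x = 2.968 × 10^-3;  mass: 58.44x + 84.99y = 0.7034
Solving, x = 2.968 × 10^-3 mol, y = 6.235 × 10^-3 mol
mass of NaCl = 2.968 × 10^-3 × 58.44 = 0.1735 g
% NaCl = 0.1735 / 0.7034 × 100 = 24.66 %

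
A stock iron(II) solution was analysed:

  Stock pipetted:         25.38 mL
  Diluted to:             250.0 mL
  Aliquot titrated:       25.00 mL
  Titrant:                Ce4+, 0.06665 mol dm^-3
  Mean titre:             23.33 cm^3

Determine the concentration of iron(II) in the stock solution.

0.6127 mol/L

Ce^4+ + Fe^2+ → Ce^3+ + Fe^3+
n(Ce4+) = 0.02333 × 0.06665 = 1.555 × 10^-3 mol
n(Fe2+) in the aliquot = 1.555 × 10^-3 mol (1:1 ratio)
[Fe2+]_dilute = 1.555 × 10^-3 / 0.02500 = 0.06220 mol/L
Dilution factor = 250.0 / 25.38 = 9.850
[Fe2+]_stock = 0.06220 × 9.850 = 0.6127 mol/L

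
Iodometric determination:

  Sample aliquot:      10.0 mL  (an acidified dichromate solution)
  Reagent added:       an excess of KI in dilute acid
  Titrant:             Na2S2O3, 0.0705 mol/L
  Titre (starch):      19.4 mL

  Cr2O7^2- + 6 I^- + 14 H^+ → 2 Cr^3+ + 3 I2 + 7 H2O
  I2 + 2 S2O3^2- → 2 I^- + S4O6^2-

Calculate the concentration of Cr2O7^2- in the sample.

0.0228 mol/L

n(S2O3^2-) = 0.0194 × 0.0705 = 1.37 × 10^-3 mol
n(I2) = n(S2O3^2-)/2 = 6.84 × 10^-4 mol
From the 1:3 ratio, n(Cr2O7^2-) in the aliquot = 1/3 × 6.84 × 10^-4 = 2.28 × 10^-4 mol
[Cr2O7^2-] = 2.28 × 10^-4 / 0.0100 = 0.0228 mol/L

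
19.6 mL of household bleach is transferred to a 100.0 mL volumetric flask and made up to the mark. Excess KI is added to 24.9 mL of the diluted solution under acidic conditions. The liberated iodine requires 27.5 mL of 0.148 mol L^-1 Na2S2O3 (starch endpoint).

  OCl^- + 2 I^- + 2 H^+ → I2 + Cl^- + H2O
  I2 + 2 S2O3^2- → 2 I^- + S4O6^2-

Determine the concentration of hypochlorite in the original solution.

0.417 mol/L

n(S2O3^2-) = 0.0275 × 0.148 = 4.07 × 10^-3 mol
n(I2) = n(S2O3^2-)/2 = 2.03 × 10^-3 mol
n(OCl^-) in the aliquot = 2.03 × 10^-3 mol (1:1 ratio)
[OCl^-]_dilute = 2.03 × 10^-3 / 0.0249 = 0.0817 mol/L
[OCl^-]_original = 0.0817 × 100.0/19.6 = 0.417 mol/L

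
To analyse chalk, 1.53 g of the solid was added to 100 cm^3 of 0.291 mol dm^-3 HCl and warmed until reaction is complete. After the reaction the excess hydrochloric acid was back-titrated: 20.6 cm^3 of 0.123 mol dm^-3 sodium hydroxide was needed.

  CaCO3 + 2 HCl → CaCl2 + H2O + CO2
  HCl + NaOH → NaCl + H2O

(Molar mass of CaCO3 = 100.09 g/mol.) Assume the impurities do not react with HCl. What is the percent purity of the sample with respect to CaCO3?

n(HCl) added = 0.100 × 0.291 = 0.0291 mol
n(NaOH) used in back-titration = 0.0206 × 0.123 = 2.53 × 10^-3 mol
n(HCl) left over = 2.53 × 10^-3 mol (1:1 ratio)
n(HCl) consumed by analyte = 0.0291 − 2.53 × 10^-3 = 0.0266 mol
From the 1:2 ratio, n(CaCO3) = 1/2 × 0.0266 = 0.0133 mol
mass of CaCO3 = 0.0133 × 100.09 = 1.33 g
% CaCO3 = 1.33 / 1.53 × 100 = 86.9 %

86.9 %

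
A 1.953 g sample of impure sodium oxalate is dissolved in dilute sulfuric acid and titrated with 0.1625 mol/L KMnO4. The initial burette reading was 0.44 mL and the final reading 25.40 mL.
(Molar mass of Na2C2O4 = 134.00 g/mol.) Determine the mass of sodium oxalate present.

2 MnO4^- + 5 C2O4^2- + 16 H^+ → 2 Mn^2+ + 10 CO2 + 8 H2O
n(KMnO4) = 0.02496 L × 0.1625 mol/L = 4.056 × 10^-3 mol
From the 5:2 ratio, n(Na2C2O4) = 5/2 × 4.056 × 10^-3 = 0.01014 mol
mass of Na2C2O4 = 0.01014 × 134.00 g/mol = 1.359 g

1.359 g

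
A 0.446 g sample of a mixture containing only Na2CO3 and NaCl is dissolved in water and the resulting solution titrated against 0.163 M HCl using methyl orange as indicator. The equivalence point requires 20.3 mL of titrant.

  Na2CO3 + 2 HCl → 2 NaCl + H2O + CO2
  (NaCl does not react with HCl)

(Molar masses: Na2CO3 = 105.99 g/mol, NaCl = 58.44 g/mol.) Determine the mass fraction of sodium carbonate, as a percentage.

39.3 %

n(HCl) = 0.0203 × 0.163 = 3.31 × 10^-3 mol
Let x = n(Na2CO3), y = n(NaCl).
Titrant: 2x = 3.31 × 10^-3;  mass: 105.99x + 58.44y = 0.446
Solving, x = 1.65 × 10^-3 mol, y = 4.63 × 10^-3 mol
mass of Na2CO3 = 1.65 × 10^-3 × 105.99 = 0.175 g
% Na2CO3 = 0.175 / 0.446 × 100 = 39.3 %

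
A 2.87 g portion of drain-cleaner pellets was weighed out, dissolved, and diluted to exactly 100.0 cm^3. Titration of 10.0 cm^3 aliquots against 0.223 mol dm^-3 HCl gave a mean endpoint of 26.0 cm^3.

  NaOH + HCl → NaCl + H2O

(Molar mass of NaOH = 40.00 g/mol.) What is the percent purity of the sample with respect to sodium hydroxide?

n(HCl) per titration = 0.0260 × 0.223 = 5.80 × 10^-3 mol
n(NaOH) in each aliquot = 5.80 × 10^-3 mol (1:1 ratio)
n(NaOH) in the whole flask = 5.80 × 10^-3 × 100.0/10.0 = 0.0580 mol
mass of NaOH = 0.0580 × 40.00 = 2.32 g
% NaOH = 2.32 / 2.87 × 100 = 80.8 %

80.8 %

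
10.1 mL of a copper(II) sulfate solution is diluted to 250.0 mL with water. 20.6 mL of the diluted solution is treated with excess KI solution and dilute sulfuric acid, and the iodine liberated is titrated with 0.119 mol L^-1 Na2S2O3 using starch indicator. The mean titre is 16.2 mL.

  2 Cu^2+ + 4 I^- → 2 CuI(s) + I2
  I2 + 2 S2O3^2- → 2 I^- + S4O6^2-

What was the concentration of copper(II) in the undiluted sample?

2.32 mol/L

n(S2O3^2-) = 0.0162 × 0.119 = 1.93 × 10^-3 mol
n(I2) = n(S2O3^2-)/2 = 9.64 × 10^-4 mol
From the 2:1 ratio, n(Cu2+) in the aliquot = 2/1 × 9.64 × 10^-4 = 1.93 × 10^-3 mol
[Cu2+]_dilute = 1.93 × 10^-3 / 0.0206 = 0.0936 mol/L
[Cu2+]_original = 0.0936 × 250.0/10.1 = 2.32 mol/L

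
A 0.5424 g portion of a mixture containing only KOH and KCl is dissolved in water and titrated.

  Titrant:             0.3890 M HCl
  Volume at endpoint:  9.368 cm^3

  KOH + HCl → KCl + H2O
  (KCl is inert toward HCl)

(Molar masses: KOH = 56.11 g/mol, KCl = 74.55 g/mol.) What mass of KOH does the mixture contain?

n(HCl) = 0.009368 × 0.3890 = 3.644 × 10^-3 mol
Let x = n(KOH), y = n(KCl).
Titrant: 1x = 3.644 × 10^-3;  mass: 56.11x + 74.55y = 0.5424
Solving, x = 3.644 × 10^-3 mol, y = 4.533 × 10^-3 mol
mass of KOH = 3.644 × 10^-3 × 56.11 = 0.2045 g

0.2045 g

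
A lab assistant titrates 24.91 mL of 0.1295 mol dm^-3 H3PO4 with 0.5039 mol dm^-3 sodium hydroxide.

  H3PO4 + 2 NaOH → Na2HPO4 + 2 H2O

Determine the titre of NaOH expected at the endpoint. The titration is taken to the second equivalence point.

12.80 mL

n(H3PO4) = 0.02491 L × 0.1295 mol/L = 3.226 × 10^-3 mol
From the 2:1 stoichiometry, n(NaOH) = 2/1 × 3.226 × 10^-3 = 6.452 × 10^-3 mol
V(NaOH) = 6.452 × 10^-3 mol / 0.5039 mol/L = 0.01280 L = 12.80 mL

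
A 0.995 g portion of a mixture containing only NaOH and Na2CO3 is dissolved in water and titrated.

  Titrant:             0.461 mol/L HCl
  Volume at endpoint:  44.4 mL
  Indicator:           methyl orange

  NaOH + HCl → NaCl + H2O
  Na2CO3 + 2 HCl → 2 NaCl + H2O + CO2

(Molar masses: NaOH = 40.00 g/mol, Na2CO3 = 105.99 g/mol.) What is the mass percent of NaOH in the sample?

27.8 %

n(HCl) = 0.0444 × 0.461 = 0.0205 mol
Let x = n(NaOH), y = n(Na2CO3).
Titrant: 1x + 2y = 0.0205;  mass: 40.00x + 105.99y = 0.995
Solving, x = 6.90 × 10^-3 mol, y = 6.78 × 10^-3 mol
mass of NaOH = 6.90 × 10^-3 × 40.00 = 0.276 g
% NaOH = 0.276 / 0.995 × 100 = 27.8 %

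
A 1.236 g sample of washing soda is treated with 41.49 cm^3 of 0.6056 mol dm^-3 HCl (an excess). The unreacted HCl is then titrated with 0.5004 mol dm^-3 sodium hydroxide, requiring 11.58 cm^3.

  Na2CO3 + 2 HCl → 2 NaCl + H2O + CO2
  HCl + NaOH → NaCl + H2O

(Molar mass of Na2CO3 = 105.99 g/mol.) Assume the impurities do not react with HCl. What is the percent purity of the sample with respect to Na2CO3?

82.89 %

n(HCl) added = 0.04149 × 0.6056 = 0.02513 mol
n(NaOH) used in back-titration = 0.01158 × 0.5004 = 5.795 × 10^-3 mol
n(HCl) left over = 5.795 × 10^-3 mol (1:1 ratio)
n(HCl) consumed by analyte = 0.02513 − 5.795 × 10^-3 = 0.01933 mol
From the 1:2 ratio, n(Na2CO3) = 1/2 × 0.01933 = 9.666 × 10^-3 mol
mass of Na2CO3 = 9.666 × 10^-3 × 105.99 = 1.024 g
% Na2CO3 = 1.024 / 1.236 × 100 = 82.89 %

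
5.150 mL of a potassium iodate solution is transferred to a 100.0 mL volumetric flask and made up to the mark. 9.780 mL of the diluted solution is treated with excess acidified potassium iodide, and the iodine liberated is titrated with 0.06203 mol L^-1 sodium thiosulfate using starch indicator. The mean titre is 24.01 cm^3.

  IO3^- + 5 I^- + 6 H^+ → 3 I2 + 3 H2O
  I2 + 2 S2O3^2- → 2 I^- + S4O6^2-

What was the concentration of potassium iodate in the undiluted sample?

n(S2O3^2-) = 0.02401 × 0.06203 = 1.489 × 10^-3 mol
n(I2) = n(S2O3^2-)/2 = 7.447 × 10^-4 mol
From the 1:3 ratio, n(IO3^-) in the aliquot = 1/3 × 7.447 × 10^-4 = 2.482 × 10^-4 mol
[IO3^-]_dilute = 2.482 × 10^-4 / 0.009780 = 0.02538 mol/L
[IO3^-]_original = 0.02538 × 100.0/5.150 = 0.4928 mol/L

0.4928 mol/L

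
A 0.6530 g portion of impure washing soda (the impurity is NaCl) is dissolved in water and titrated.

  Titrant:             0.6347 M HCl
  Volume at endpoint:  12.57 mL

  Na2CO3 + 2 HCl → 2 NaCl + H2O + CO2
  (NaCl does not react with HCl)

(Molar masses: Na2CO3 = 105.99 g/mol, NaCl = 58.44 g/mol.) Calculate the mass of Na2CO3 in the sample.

n(HCl) = 0.01257 × 0.6347 = 7.978 × 10^-3 mol
Let x = n(Na2CO3), y = n(NaCl).
Titrant: 2x = 7.978 × 10^-3;  mass: 105.99x + 58.44y = 0.6530
Solving, x = 3.989 × 10^-3 mol, y = 3.939 × 10^-3 mol
mass of Na2CO3 = 3.989 × 10^-3 × 105.99 = 0.4228 g

0.4228 g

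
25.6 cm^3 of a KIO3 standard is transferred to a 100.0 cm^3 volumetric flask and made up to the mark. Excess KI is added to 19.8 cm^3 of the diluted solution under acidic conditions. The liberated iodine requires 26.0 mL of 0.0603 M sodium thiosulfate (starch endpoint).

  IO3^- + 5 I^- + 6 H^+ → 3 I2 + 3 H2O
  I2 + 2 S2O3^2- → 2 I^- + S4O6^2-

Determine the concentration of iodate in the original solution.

0.0516 M

n(S2O3^2-) = 0.0260 × 0.0603 = 1.57 × 10^-3 mol
n(I2) = n(S2O3^2-)/2 = 7.84 × 10^-4 mol
From the 1:3 ratio, n(IO3^-) in the aliquot = 1/3 × 7.84 × 10^-4 = 2.61 × 10^-4 mol
[IO3^-]_dilute = 2.61 × 10^-4 / 0.0198 = 0.0132 mol/L
[IO3^-]_original = 0.0132 × 100.0/25.6 = 0.0516 mol/L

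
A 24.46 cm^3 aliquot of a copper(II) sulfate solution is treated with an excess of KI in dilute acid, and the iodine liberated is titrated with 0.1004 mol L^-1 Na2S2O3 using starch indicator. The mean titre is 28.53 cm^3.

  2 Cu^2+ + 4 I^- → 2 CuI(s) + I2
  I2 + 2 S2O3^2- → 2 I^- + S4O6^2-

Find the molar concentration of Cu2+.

0.1171 mol/L

n(S2O3^2-) = 0.02853 × 0.1004 = 2.864 × 10^-3 mol
n(I2) = n(S2O3^2-)/2 = 1.432 × 10^-3 mol
From the 2:1 ratio, n(Cu2+) in the aliquot = 2/1 × 1.432 × 10^-3 = 2.864 × 10^-3 mol
[Cu2+] = 2.864 × 10^-3 / 0.02446 = 0.1171 mol/L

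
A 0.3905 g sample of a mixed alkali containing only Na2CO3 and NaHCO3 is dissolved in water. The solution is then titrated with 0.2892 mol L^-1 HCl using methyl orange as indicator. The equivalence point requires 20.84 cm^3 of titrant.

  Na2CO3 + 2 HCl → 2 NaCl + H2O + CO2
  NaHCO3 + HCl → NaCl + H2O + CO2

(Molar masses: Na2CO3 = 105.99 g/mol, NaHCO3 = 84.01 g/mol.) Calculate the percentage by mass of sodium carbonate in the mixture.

n(HCl) = 0.02084 × 0.2892 = 6.027 × 10^-3 mol
Let x = n(Na2CO3), y = n(NaHCO3).
Titrant: 2x + 1y = 6.027 × 10^-3;  mass: 105.99x + 84.01y = 0.3905
Solving, x = 1.867 × 10^-3 mol, y = 2.293 × 10^-3 mol
mass of Na2CO3 = 1.867 × 10^-3 × 105.99 = 0.1979 g
% Na2CO3 = 0.1979 / 0.3905 × 100 = 50.68 %

50.68 %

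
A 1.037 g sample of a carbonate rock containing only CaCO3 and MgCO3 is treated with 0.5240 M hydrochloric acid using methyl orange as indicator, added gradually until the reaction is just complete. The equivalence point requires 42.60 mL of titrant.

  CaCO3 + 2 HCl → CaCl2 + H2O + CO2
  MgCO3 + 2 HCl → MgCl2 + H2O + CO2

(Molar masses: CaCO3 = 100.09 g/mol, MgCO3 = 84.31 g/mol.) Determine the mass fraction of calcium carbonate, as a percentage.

58.72 %

n(HCl) = 0.04260 × 0.5240 = 0.02232 mol
Let x = n(CaCO3), y = n(MgCO3).
Titrant: 2x + 2y = 0.02232;  mass: 100.09x + 84.31y = 1.037
Solving, x = 6.084 × 10^-3 mol, y = 5.078 × 10^-3 mol
mass of CaCO3 = 6.084 × 10^-3 × 100.09 = 0.6089 g
% CaCO3 = 0.6089 / 1.037 × 100 = 58.72 %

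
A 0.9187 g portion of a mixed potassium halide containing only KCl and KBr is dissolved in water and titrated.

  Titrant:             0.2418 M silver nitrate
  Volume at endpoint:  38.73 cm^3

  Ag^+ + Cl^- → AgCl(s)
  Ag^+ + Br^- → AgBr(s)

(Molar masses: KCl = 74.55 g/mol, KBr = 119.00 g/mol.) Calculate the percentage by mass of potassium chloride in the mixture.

n(AgNO3) = 0.03873 × 0.2418 = 9.365 × 10^-3 mol
Let x = n(KCl), y = n(KBr).
Titrant: 1x + 1y = 9.365 × 10^-3;  mass: 74.55x + 119.00y = 0.9187
Solving, x = 4.403 × 10^-3 mol, y = 4.962 × 10^-3 mol
mass of KCl = 4.403 × 10^-3 × 74.55 = 0.3283 g
% KCl = 0.3283 / 0.9187 × 100 = 35.73 %

35.73 %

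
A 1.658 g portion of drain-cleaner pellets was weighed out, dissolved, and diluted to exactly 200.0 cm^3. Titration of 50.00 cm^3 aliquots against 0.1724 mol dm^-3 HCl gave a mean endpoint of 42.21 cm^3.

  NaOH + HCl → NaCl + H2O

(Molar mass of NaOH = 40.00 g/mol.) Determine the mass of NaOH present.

1.164 g

n(HCl) per titration = 0.04221 × 0.1724 = 7.277 × 10^-3 mol
n(NaOH) in each aliquot = 7.277 × 10^-3 mol (1:1 ratio)
n(NaOH) in the whole flask = 7.277 × 10^-3 × 200.0/50.00 = 0.02911 mol
mass of NaOH = 0.02911 × 40.00 = 1.164 g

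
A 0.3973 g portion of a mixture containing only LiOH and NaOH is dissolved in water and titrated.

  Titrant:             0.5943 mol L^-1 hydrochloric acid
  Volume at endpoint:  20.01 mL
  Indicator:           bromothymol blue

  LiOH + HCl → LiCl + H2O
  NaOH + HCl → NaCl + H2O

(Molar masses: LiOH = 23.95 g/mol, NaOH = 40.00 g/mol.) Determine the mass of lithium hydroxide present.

n(HCl) = 0.02001 × 0.5943 = 0.01189 mol
Let x = n(LiOH), y = n(NaOH).
Titrant: 1x + 1y = 0.01189;  mass: 23.95x + 40.00y = 0.3973
Solving, x = 4.883 × 10^-3 mol, y = 7.009 × 10^-3 mol
mass of LiOH = 4.883 × 10^-3 × 23.95 = 0.1170 g

0.1170 g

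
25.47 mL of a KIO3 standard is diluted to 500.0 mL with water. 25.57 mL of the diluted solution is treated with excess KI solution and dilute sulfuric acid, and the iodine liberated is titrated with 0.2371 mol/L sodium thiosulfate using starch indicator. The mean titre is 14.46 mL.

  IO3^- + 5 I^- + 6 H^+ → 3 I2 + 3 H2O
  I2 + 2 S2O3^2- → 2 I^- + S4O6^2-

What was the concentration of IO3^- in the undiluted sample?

n(S2O3^2-) = 0.01446 × 0.2371 = 3.428 × 10^-3 mol
n(I2) = n(S2O3^2-)/2 = 1.714 × 10^-3 mol
From the 1:3 ratio, n(IO3^-) in the aliquot = 1/3 × 1.714 × 10^-3 = 5.714 × 10^-4 mol
[IO3^-]_dilute = 5.714 × 10^-4 / 0.02557 = 0.02235 mol/L
[IO3^-]_original = 0.02235 × 500.0/25.47 = 0.4387 mol/L

0.4387 mol/L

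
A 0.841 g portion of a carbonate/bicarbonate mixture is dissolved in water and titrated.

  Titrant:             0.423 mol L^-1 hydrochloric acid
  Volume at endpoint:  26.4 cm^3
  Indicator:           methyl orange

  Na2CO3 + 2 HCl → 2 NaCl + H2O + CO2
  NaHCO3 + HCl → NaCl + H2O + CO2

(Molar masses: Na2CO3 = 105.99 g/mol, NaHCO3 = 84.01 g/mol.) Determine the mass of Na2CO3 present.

0.166 g

n(HCl) = 0.0264 × 0.423 = 0.0112 mol
Let x = n(Na2CO3), y = n(NaHCO3).
Titrant: 2x + 1y = 0.0112;  mass: 105.99x + 84.01y = 0.841
Solving, x = 1.57 × 10^-3 mol, y = 8.03 × 10^-3 mol
mass of Na2CO3 = 1.57 × 10^-3 × 105.99 = 0.166 g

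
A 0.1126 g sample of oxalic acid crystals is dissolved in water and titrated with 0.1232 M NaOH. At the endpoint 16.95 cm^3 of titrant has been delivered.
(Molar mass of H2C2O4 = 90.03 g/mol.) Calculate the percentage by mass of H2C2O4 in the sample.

H2C2O4 + 2 NaOH → Na2C2O4 + 2 H2O
n(NaOH) = 0.01695 L × 0.1232 mol/L = 2.088 × 10^-3 mol
From the 1:2 ratio, n(H2C2O4) = 1/2 × 2.088 × 10^-3 = 1.044 × 10^-3 mol
mass of H2C2O4 = 1.044 × 10^-3 × 90.03 g/mol = 0.09400 g
% H2C2O4 = 0.09400 / 0.1126 × 100 = 83.48 %

83.48 %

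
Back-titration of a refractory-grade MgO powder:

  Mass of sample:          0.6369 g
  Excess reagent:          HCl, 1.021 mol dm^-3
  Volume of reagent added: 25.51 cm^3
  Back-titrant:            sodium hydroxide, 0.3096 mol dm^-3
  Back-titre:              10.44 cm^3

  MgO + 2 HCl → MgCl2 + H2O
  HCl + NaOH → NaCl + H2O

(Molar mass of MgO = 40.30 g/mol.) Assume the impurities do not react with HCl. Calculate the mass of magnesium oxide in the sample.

n(HCl) added = 0.02551 × 1.021 = 0.02605 mol
n(NaOH) used in back-titration = 0.01044 × 0.3096 = 3.232 × 10^-3 mol
n(HCl) left over = 3.232 × 10^-3 mol (1:1 ratio)
n(HCl) consumed by analyte = 0.02605 − 3.232 × 10^-3 = 0.02281 mol
From the 1:2 ratio, n(MgO) = 1/2 × 0.02281 = 0.01141 mol
mass of MgO = 0.01141 × 40.30 = 0.4597 g

0.4597 g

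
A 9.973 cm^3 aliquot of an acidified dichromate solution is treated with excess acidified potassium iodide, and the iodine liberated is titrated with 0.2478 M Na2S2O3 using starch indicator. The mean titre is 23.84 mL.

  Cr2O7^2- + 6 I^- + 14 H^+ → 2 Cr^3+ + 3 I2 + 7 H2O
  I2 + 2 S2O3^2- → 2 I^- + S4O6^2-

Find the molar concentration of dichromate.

0.09873 M

n(S2O3^2-) = 0.02384 × 0.2478 = 5.908 × 10^-3 mol
n(I2) = n(S2O3^2-)/2 = 2.954 × 10^-3 mol
From the 1:3 ratio, n(Cr2O7^2-) in the aliquot = 1/3 × 2.954 × 10^-3 = 9.846 × 10^-4 mol
[Cr2O7^2-] = 9.846 × 10^-4 / 0.009973 = 0.09873 mol/L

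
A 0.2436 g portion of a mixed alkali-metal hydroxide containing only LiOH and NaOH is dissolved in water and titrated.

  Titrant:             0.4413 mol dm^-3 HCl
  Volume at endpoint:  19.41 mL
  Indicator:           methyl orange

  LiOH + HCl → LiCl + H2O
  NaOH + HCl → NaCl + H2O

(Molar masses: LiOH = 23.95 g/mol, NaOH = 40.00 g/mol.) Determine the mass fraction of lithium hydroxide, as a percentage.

n(HCl) = 0.01941 × 0.4413 = 8.566 × 10^-3 mol
Let x = n(LiOH), y = n(NaOH).
Titrant: 1x + 1y = 8.566 × 10^-3;  mass: 23.95x + 40.00y = 0.2436
Solving, x = 6.170 × 10^-3 mol, y = 2.396 × 10^-3 mol
mass of LiOH = 6.170 × 10^-3 × 23.95 = 0.1478 g
% LiOH = 0.1478 / 0.2436 × 100 = 60.66 %

60.66 %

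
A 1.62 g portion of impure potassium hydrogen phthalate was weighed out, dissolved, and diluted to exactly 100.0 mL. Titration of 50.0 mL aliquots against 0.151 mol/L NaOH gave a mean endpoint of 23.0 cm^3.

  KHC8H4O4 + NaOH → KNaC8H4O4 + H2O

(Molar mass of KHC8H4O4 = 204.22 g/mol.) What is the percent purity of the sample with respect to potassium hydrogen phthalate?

87.6 %

n(NaOH) per titration = 0.0230 × 0.151 = 3.47 × 10^-3 mol
n(KHC8H4O4) in each aliquot = 3.47 × 10^-3 mol (1:1 ratio)
n(KHC8H4O4) in the whole flask = 3.47 × 10^-3 × 100.0/50.0 = 6.95 × 10^-3 mol
mass of KHC8H4O4 = 6.95 × 10^-3 × 204.22 = 1.42 g
% KHC8H4O4 = 1.42 / 1.62 × 100 = 87.6 %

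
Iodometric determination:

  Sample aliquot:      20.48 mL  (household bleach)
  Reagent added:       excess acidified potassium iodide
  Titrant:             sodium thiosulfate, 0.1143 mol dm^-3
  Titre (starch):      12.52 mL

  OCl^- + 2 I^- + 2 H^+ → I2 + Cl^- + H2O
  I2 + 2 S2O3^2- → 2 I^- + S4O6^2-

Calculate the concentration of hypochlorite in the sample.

0.03494 mol/L

n(S2O3^2-) = 0.01252 × 0.1143 = 1.431 × 10^-3 mol
n(I2) = n(S2O3^2-)/2 = 7.155 × 10^-4 mol
n(OCl^-) in the aliquot = 7.155 × 10^-4 mol (1:1 ratio)
[OCl^-] = 7.155 × 10^-4 / 0.02048 = 0.03494 mol/L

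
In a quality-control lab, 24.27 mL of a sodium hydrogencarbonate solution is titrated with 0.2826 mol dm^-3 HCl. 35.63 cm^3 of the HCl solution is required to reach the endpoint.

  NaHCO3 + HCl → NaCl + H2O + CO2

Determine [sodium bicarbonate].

0.4149 mol/L

n(HCl) = 0.03563 L × 0.2826 mol/L = 0.01007 mol
n(NaHCO3) = 0.01007 mol (1:1 mole ratio)
[NaHCO3] = 0.01007 mol / 0.02427 L = 0.4149 mol/L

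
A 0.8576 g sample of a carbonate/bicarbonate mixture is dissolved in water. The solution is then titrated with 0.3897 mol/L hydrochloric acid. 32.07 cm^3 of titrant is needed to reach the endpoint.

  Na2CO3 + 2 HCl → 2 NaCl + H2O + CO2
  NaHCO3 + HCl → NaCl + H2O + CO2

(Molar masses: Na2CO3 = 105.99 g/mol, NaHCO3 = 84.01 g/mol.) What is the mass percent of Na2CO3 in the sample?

n(HCl) = 0.03207 × 0.3897 = 0.01250 mol
Let x = n(Na2CO3), y = n(NaHCO3).
Titrant: 2x + 1y = 0.01250;  mass: 105.99x + 84.01y = 0.8576
Solving, x = 3.101 × 10^-3 mol, y = 6.296 × 10^-3 mol
mass of Na2CO3 = 3.101 × 10^-3 × 105.99 = 0.3286 g
% Na2CO3 = 0.3286 / 0.8576 × 100 = 38.32 %

38.32 %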